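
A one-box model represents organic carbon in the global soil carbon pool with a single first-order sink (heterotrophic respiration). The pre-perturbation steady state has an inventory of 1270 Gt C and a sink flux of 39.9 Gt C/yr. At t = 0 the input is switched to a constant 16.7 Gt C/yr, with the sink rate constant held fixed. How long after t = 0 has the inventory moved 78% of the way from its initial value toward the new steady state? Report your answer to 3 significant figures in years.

τ = M₀/F₀ = 1270/39.9 = 31.83 yr.
The remaining gap fraction is e^(−t/τ); 78% covered ⇒ e^(−t/τ) = 0.220.
t = −τ ln(0.220) = 31.83 × 1.514 = 48.19 yr.

48.2 yr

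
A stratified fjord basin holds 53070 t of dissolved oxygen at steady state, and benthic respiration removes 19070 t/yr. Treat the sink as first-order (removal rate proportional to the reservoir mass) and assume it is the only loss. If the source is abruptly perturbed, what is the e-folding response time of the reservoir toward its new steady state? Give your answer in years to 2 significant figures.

For a linear reservoir the response time equals the residence time τ = M/F.
τ = 53070 / 19070 = 2.783 yr.

2.8 yr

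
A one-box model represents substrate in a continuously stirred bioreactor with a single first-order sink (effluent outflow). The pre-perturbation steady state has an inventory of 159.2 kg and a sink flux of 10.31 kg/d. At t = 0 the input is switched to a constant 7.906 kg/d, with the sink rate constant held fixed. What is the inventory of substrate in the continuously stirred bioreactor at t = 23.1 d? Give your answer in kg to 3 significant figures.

τ = M₀/F₀ = 159.2/10.31 = 15.44 d; rate constant k = 1/τ.
New steady state M_∞ = F₁/k = F₁·τ = 7.906 × 15.44 = 122.08 kg.
M(t) = M_∞ + (M₀ − M_∞)·e^(−t/τ); t/τ = 23.1/15.44 = 1.496, so e^(−t/τ) = 0.2240.
M(t) = 122.08 + 37.12 × 0.2240 = 130.40 kg.

130 kg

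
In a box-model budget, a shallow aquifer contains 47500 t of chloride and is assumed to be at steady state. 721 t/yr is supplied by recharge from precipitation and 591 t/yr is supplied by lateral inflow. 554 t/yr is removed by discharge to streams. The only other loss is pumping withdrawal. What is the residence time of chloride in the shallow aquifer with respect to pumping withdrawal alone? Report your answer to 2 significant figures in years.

At steady state ΣF_in = ΣF_out.
ΣF_in = 721 + 591 = 1312.0 t/yr.
Pumping withdrawal flux = ΣF_in − (554) = 1312.0 − 554.0 = 758.0 t/yr.
τ = M / F = 47500 / 758.0 = 62.66 yr.

63 yr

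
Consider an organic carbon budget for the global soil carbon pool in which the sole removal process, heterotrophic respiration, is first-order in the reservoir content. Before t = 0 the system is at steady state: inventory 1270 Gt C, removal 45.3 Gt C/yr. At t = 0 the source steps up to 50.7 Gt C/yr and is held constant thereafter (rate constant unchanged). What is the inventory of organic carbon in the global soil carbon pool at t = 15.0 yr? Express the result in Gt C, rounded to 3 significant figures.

1330 Gt C

The sink rate constant is k = F₀/M₀ = 45.3/1270 = 0.03567 yr⁻¹.
Solving dM/dt = F₁ − kM with M(0) = M₀ gives M(t) = F₁/k + (M₀ − F₁/k)·e^(−kt).
F₁/k = 50.7/0.03567 = 1421.4 Gt C; kt = 0.03567 × 15.0 = 0.5350, e^(−kt) = 0.5856.
M(15.0) = 1421.4 + (1270 − 1421.4) × 0.5856 = 1421.4 − 88.66 = 1332.7 Gt C.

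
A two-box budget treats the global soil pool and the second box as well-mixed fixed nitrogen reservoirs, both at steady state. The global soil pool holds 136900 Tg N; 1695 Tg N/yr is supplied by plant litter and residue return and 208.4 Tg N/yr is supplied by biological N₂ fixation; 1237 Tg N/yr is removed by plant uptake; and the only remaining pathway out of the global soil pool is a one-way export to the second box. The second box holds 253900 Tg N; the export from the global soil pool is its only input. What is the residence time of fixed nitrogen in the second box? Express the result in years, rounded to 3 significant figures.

381 yr

Balance the global soil pool: ΣF_in = 1695 + 208.4 = 1903.4 Tg N/yr.
Export to the second box = ΣF_in − (1237) = 666.40 Tg N/yr.
At steady state the output of the second box equals its input, 666.40 Tg N/yr.
τ = M / F = 253900 / 666.40 = 381.0 yr.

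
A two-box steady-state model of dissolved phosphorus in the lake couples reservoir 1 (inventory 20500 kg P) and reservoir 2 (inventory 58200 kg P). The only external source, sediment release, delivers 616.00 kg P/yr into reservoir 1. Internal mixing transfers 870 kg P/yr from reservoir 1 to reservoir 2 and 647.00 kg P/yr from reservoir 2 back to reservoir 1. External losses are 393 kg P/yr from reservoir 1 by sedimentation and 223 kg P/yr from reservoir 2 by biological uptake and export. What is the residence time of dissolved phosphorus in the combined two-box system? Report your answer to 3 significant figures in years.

Treat the two boxes together as one reservoir: the mixing fluxes between them are internal recycling, so τ = ΣM / Σ(external losses).
M_total = 20500 + 58200 = 78700 kg P.
ΣF_external_out = 393 + 223 = 616.00 kg P/yr.
τ = M_total / ΣF_ext = 78700 / 616.00 = 127.8 yr.

128 yr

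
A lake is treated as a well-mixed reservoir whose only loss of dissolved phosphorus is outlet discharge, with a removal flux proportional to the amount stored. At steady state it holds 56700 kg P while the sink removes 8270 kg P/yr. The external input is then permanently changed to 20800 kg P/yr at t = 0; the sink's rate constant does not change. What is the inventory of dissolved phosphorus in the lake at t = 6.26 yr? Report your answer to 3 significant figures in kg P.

Residence time τ = M₀/F₀ = 6.856 yr. The eventual steady state is M_∞ = M₀·(F₁/F₀) = 56700 × 20800/8270 = 142610 kg P.
The anomaly ΔM(t) = M(t) − M_∞ decays as ΔM₀·e^(−t/τ) with ΔM₀ = 56700 − 142610 = −85910 kg P.
At t = 6.26 yr, e^(−t/τ) = e^(−0.9131) = 0.4013, so ΔM = −34470 kg P and M = 142610 − 34470 = 108130 kg P.

108000 kg P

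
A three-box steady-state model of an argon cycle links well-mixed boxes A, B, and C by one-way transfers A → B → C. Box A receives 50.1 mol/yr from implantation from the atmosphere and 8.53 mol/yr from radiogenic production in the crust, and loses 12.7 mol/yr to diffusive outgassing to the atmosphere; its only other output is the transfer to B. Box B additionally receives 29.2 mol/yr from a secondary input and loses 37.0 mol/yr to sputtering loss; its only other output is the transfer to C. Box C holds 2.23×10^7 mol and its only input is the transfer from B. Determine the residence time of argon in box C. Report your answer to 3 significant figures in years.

Box A: F(A→B) = (50.1 + 8.53) − 12.7 = 45.930 mol/yr.
Box B: F(B→C) = (45.930 + 29.2) − 37.0 = 38.130 mol/yr.
Box C throughput = its input = 38.130 mol/yr; τ = 2.23×10^7 / 38.130 = 584800 yr.

585000 yr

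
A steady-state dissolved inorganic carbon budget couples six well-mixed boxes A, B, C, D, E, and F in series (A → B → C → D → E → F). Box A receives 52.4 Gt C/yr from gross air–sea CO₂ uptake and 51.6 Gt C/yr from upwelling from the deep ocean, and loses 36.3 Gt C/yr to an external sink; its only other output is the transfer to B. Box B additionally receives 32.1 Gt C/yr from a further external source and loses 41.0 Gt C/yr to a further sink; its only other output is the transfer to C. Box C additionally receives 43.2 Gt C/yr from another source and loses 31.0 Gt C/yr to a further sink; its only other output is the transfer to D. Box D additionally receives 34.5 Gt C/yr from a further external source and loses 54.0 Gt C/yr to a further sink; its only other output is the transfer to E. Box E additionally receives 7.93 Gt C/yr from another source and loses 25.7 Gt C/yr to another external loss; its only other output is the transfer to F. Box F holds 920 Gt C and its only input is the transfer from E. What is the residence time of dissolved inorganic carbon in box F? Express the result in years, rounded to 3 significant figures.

Box A: F(A→B) = (52.4 + 51.6) − 36.3 = 67.700 Gt C/yr.
Box B: F(B→C) = (67.700 + 32.1) − 41.0 = 58.800 Gt C/yr.
Box C: F(C→D) = (58.800 + 43.2) − 31.0 = 71.000 Gt C/yr.
Box D: F(D→E) = (71.000 + 34.5) − 54.0 = 51.500 Gt C/yr.
Box E: F(E→F) = (51.500 + 7.93) − 25.7 = 33.730 Gt C/yr.
Box F throughput = its input = 33.730 Gt C/yr; τ = 920 / 33.730 = 27.28 yr.

27.3 yr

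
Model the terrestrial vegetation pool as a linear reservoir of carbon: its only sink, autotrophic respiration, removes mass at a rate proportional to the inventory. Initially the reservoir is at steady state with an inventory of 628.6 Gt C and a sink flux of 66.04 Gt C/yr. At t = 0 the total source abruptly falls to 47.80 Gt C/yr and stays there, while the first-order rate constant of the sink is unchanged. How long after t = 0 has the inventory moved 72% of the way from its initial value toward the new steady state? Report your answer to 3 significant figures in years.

τ = M₀/F₀ = 628.6/66.04 = 9.518 yr.
The remaining gap fraction is e^(−t/τ); 72% covered ⇒ e^(−t/τ) = 0.280.
t = −τ ln(0.280) = 9.518 × 1.273 = 12.12 yr.

12.1 yr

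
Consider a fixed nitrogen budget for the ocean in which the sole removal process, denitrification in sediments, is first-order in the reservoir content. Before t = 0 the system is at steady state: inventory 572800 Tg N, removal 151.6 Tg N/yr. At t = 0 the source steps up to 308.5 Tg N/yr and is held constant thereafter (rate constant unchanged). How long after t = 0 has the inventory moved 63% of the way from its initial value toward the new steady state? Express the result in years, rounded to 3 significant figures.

3760 yr

τ = M₀/F₀ = 572800/151.6 = 3778 yr.
The remaining gap fraction is e^(−t/τ); 63% covered ⇒ e^(−t/τ) = 0.370.
t = −τ ln(0.370) = 3778 × 0.9943 = 3757 yr.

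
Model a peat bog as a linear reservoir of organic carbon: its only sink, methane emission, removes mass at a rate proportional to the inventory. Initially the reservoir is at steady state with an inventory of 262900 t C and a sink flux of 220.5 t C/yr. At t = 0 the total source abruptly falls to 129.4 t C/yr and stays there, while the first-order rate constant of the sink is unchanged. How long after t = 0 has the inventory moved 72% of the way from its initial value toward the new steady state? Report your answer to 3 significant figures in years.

1520 yr

τ = M₀/F₀ = 262900/220.5 = 1192 yr.
The remaining gap fraction is e^(−t/τ); 72% covered ⇒ e^(−t/τ) = 0.280.
t = −τ ln(0.280) = 1192 × 1.273 = 1518 yr.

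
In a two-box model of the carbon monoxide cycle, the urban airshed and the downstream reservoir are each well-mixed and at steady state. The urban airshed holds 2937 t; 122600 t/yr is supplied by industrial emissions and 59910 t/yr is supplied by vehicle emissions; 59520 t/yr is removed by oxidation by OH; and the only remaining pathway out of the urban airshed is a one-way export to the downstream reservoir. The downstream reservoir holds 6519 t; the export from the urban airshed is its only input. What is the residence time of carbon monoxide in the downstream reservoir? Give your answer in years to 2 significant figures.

0.053 yr

Balance the urban airshed: ΣF_in = 122600 + 59910 = 182510 t/yr.
Export to the downstream reservoir = ΣF_in − (59520) = 122990 t/yr.
At steady state the output of the downstream reservoir equals its input, 122990 t/yr.
τ = M / F = 6519 / 122990 = 0.05300 yr.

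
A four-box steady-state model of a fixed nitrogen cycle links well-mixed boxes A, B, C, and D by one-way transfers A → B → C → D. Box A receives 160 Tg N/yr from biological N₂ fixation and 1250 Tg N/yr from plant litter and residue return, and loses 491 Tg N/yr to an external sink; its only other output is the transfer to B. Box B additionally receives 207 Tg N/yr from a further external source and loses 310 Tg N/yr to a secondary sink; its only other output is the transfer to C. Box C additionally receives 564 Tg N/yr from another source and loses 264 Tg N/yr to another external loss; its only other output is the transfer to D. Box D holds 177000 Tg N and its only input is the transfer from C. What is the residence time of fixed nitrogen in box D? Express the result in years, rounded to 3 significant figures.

Box A: F(A→B) = (160 + 1250) − 491 = 919.00 Tg N/yr.
Box B: F(B→C) = (919.00 + 207) − 310 = 816.00 Tg N/yr.
Box C: F(C→D) = (816.00 + 564) − 264 = 1116.0 Tg N/yr.
Box D throughput = its input = 1116.0 Tg N/yr; τ = 177000 / 1116.0 = 158.6 yr.

159 yr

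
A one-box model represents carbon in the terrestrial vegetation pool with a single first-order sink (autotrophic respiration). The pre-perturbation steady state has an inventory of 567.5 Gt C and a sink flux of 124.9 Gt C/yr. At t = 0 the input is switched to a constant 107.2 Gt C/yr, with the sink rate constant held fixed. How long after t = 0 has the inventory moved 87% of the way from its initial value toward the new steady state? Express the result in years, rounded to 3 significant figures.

9.27 yr

τ = M₀/F₀ = 567.5/124.9 = 4.544 yr.
The remaining gap fraction is e^(−t/τ); 87% covered ⇒ e^(−t/τ) = 0.130.
t = −τ ln(0.130) = 4.544 × 2.040 = 9.270 yr.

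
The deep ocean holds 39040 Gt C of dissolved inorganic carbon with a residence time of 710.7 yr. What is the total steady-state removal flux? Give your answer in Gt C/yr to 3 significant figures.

F = M / τ = 39040 / 710.7 = 54.93 Gt C/yr.

54.9 Gt C/yr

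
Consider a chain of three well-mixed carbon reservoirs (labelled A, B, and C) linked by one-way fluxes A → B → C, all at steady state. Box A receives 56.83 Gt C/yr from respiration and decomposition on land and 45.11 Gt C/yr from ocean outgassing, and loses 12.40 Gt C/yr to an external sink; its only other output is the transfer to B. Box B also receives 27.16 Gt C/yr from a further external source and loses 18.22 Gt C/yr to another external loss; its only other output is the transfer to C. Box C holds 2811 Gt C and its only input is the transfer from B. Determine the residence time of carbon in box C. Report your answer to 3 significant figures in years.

Box A: F(A→B) = (56.83 + 45.11) − 12.40 = 89.540 Gt C/yr.
Box B: F(B→C) = (89.540 + 27.16) − 18.22 = 98.480 Gt C/yr.
Box C throughput = its input = 98.480 Gt C/yr; τ = 2811 / 98.480 = 28.54 yr.

28.5 yr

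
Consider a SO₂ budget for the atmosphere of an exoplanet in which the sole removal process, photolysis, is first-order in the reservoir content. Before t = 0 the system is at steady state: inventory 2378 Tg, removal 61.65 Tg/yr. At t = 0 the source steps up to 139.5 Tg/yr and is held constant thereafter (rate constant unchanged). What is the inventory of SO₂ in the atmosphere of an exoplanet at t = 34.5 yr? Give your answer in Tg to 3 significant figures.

Residence time τ = M₀/F₀ = 38.57 yr. The eventual steady state is M_∞ = M₀·(F₁/F₀) = 2378 × 139.5/61.65 = 5380.9 Tg.
The anomaly ΔM(t) = M(t) − M_∞ decays as ΔM₀·e^(−t/τ) with ΔM₀ = 2378 − 5380.9 = −3003 Tg.
At t = 34.5 yr, e^(−t/τ) = e^(−0.8944) = 0.4088, so ΔM = −1228 Tg and M = 5380.9 − 1228 = 4153.2 Tg.

4150 Tg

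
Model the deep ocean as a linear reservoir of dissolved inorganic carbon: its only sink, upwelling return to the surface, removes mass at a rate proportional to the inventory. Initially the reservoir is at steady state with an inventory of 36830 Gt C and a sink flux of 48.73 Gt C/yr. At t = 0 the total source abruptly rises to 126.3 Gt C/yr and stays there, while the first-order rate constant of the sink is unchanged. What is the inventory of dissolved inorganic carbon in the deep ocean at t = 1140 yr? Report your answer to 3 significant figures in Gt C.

82500 Gt C

Residence time τ = M₀/F₀ = 755.8 yr. The eventual steady state is M_∞ = M₀·(F₁/F₀) = 36830 × 126.3/48.73 = 95457 Gt C.
The anomaly ΔM(t) = M(t) − M_∞ decays as ΔM₀·e^(−t/τ) with ΔM₀ = 36830 − 95457 = −58630 Gt C.
At t = 1140 yr, e^(−t/τ) = e^(−1.508) = 0.2213, so ΔM = −12970 Gt C and M = 95457 − 12970 = 82484 Gt C.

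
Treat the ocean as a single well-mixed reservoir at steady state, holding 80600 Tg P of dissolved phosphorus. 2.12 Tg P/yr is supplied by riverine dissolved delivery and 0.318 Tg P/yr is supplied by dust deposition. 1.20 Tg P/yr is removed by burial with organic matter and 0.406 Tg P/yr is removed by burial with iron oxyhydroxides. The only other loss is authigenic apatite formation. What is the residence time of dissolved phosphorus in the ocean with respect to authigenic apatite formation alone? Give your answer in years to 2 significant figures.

At steady state ΣF_in = ΣF_out.
ΣF_in = 2.12 + 0.318 = 2.4380 Tg P/yr.
Authigenic apatite formation flux = ΣF_in − (1.20 + 0.406) = 2.4380 − 1.606 = 0.8320 Tg P/yr.
τ = M / F = 80600 / 0.8320 = 96870 yr.

97000 yr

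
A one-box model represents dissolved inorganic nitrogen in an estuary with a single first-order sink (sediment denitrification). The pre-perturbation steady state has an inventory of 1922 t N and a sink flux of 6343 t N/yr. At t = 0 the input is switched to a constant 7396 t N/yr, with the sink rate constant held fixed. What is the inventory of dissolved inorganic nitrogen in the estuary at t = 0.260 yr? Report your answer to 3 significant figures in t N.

The sink rate constant is k = F₀/M₀ = 6343/1922 = 3.300 yr⁻¹.
Solving dM/dt = F₁ − kM with M(0) = M₀ gives M(t) = F₁/k + (M₀ − F₁/k)·e^(−kt).
F₁/k = 7396/3.300 = 2241.1 t N; kt = 3.300 × 0.260 = 0.8581, e^(−kt) = 0.4240.
M(0.260) = 2241.1 + (1922 − 2241.1) × 0.4240 = 2241.1 − 135.3 = 2105.8 t N.

2110 t N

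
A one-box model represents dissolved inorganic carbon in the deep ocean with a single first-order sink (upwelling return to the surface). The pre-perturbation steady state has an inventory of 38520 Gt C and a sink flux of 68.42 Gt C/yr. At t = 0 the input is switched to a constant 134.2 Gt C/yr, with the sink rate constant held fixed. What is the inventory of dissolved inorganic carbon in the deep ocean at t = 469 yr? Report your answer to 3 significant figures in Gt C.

59500 Gt C

τ = M₀/F₀ = 38520/68.42 = 563.0 yr; rate constant k = 1/τ.
New steady state M_∞ = F₁/k = F₁·τ = 134.2 × 563.0 = 75554 Gt C.
M(t) = M_∞ + (M₀ − M_∞)·e^(−t/τ); t/τ = 469/563.0 = 0.8330, so e^(−t/τ) = 0.4347.
M(t) = 75554 − 37030 × 0.4347 = 59454 Gt C.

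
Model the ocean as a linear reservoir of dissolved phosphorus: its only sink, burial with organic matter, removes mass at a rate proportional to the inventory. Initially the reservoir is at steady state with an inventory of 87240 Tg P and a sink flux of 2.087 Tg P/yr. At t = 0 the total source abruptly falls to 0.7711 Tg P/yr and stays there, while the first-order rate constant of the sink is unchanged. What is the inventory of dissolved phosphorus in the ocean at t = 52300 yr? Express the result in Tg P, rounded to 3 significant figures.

The sink rate constant is k = F₀/M₀ = 2.087/87240 = 2.392×10^-5 yr⁻¹.
Solving dM/dt = F₁ − kM with M(0) = M₀ gives M(t) = F₁/k + (M₀ − F₁/k)·e^(−kt).
F₁/k = 0.7711/2.392×10^-5 = 32233 Tg P; kt = 2.392×10^-5 × 52300 = 1.251, e^(−kt) = 0.2862.
M(52300) = 32233 + (87240 − 32233) × 0.2862 = 32233 + 15740 = 47975 Tg P.

48000 Tg P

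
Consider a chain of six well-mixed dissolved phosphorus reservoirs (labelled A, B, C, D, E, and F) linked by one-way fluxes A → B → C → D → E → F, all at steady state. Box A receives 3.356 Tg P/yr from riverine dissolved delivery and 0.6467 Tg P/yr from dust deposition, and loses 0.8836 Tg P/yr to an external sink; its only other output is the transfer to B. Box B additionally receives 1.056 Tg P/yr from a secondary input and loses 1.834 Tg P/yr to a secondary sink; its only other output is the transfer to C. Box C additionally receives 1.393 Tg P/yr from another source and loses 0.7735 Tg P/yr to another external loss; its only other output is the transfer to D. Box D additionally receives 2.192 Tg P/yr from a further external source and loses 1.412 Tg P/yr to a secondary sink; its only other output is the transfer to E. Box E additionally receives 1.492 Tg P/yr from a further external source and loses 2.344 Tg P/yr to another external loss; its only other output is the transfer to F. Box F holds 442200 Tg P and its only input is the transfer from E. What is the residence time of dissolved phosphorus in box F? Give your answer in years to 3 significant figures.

Box A: F(A→B) = (3.356 + 0.6467) − 0.8836 = 3.1191 Tg P/yr.
Box B: F(B→C) = (3.1191 + 1.056) − 1.834 = 2.3411 Tg P/yr.
Box C: F(C→D) = (2.3411 + 1.393) − 0.7735 = 2.9606 Tg P/yr.
Box D: F(D→E) = (2.9606 + 2.192) − 1.412 = 3.7406 Tg P/yr.
Box E: F(E→F) = (3.7406 + 1.492) − 2.344 = 2.8886 Tg P/yr.
Box F throughput = its input = 2.8886 Tg P/yr; τ = 442200 / 2.8886 = 153100 yr.

153000 yr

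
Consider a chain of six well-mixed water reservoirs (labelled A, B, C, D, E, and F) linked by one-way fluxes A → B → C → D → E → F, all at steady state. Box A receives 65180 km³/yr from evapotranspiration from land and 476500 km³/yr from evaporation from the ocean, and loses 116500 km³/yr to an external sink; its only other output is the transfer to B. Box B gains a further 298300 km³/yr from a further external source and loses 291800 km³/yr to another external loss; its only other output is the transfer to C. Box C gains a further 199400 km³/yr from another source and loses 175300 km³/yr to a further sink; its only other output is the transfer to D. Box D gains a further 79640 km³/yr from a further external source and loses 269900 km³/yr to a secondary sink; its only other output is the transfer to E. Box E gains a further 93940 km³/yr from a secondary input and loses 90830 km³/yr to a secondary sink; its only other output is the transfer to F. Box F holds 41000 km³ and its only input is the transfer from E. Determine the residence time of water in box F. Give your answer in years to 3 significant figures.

Box A: F(A→B) = (65180 + 476500) − 116500 = 425180 km³/yr.
Box B: F(B→C) = (425180 + 298300) − 291800 = 431680 km³/yr.
Box C: F(C→D) = (431680 + 199400) − 175300 = 455780 km³/yr.
Box D: F(D→E) = (455780 + 79640) − 269900 = 265520 km³/yr.
Box E: F(E→F) = (265520 + 93940) − 90830 = 268630 km³/yr.
Box F throughput = its input = 268630 km³/yr; τ = 41000 / 268630 = 0.1526 yr.

0.153 yr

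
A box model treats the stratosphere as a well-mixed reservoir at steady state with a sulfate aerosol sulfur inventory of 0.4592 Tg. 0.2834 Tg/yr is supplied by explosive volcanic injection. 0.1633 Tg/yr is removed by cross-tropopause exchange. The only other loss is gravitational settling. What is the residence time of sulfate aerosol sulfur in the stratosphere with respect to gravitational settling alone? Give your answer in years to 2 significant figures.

3.8 yr

At steady state ΣF_in = ΣF_out.
ΣF_in = 0.28340 Tg/yr.
Gravitational settling flux = ΣF_in − (0.1633) = 0.28340 − 0.1633 = 0.1201 Tg/yr.
τ = M / F = 0.4592 / 0.1201 = 3.823 yr.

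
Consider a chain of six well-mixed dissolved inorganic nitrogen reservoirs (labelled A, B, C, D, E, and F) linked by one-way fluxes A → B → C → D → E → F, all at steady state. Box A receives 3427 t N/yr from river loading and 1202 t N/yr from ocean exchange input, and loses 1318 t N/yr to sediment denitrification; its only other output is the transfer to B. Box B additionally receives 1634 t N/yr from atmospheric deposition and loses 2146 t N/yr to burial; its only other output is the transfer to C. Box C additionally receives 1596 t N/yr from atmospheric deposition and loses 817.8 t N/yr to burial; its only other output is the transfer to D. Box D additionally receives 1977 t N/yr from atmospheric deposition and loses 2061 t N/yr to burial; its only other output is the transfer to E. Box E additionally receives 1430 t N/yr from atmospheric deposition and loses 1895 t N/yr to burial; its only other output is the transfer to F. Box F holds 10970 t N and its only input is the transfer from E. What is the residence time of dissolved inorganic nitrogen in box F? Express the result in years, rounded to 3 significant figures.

Box A: F(A→B) = (3427 + 1202) − 1318 = 3311.0 t N/yr.
Box B: F(B→C) = (3311.0 + 1634) − 2146 = 2799.0 t N/yr.
Box C: F(C→D) = (2799.0 + 1596) − 817.8 = 3577.2 t N/yr.
Box D: F(D→E) = (3577.2 + 1977) − 2061 = 3493.2 t N/yr.
Box E: F(E→F) = (3493.2 + 1430) − 1895 = 3028.2 t N/yr.
Box F throughput = its input = 3028.2 t N/yr; τ = 10970 / 3028.2 = 3.623 yr.

3.62 yr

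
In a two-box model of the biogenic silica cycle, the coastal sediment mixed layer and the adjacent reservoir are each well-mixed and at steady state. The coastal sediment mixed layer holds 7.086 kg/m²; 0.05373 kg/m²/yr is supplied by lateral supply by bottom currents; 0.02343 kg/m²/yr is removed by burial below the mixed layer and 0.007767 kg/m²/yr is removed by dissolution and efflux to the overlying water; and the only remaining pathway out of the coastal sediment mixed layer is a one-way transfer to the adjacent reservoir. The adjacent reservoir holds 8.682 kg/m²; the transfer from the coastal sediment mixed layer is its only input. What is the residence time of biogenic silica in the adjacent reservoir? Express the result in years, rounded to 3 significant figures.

385 yr

Balance the coastal sediment mixed layer: ΣF_in = 0.053730 kg/m²/yr.
Transfer to the adjacent reservoir = ΣF_in − (0.02343 + 0.007767) = 0.022533 kg/m²/yr.
At steady state the output of the adjacent reservoir equals its input, 0.022533 kg/m²/yr.
τ = M / F = 8.682 / 0.022533 = 385.3 yr.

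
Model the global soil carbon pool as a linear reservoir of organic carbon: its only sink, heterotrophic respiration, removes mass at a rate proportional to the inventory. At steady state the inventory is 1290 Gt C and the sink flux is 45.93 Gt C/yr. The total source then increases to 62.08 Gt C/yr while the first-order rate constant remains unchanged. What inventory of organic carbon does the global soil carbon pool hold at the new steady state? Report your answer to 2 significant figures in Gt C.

Rate constant k = F/M = 45.93 / 1290 = 0.03560 yr⁻¹.
At the new steady state, source = k·M_new ⇒ M_new = 62.08 / 0.03560 = 1744 Gt C.
(Equivalently M_new = M × F_new/F_old = 1290 × 62.08/45.93.)

1700 Gt C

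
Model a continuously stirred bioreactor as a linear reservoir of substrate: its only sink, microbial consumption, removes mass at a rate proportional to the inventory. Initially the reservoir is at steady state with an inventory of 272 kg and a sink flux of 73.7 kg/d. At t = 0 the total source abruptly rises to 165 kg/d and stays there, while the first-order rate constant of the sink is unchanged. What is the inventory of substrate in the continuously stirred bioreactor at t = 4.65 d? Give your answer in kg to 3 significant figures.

513 kg

The sink rate constant is k = F₀/M₀ = 73.7/272 = 0.2710 d⁻¹.
Solving dM/dt = F₁ − kM with M(0) = M₀ gives M(t) = F₁/k + (M₀ − F₁/k)·e^(−kt).
F₁/k = 165/0.2710 = 608.96 kg; kt = 0.2710 × 4.65 = 1.260, e^(−kt) = 0.2837.
M(4.65) = 608.96 + (272 − 608.96) × 0.2837 = 608.96 − 95.58 = 513.37 kg.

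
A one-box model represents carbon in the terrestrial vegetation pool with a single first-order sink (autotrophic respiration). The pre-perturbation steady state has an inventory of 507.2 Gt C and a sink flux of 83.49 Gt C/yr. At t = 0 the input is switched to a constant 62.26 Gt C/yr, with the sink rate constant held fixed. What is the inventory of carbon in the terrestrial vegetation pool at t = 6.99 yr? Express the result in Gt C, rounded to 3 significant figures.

419 Gt C

The sink rate constant is k = F₀/M₀ = 83.49/507.2 = 0.1646 yr⁻¹.
Solving dM/dt = F₁ − kM with M(0) = M₀ gives M(t) = F₁/k + (M₀ − F₁/k)·e^(−kt).
F₁/k = 62.26/0.1646 = 378.23 Gt C; kt = 0.1646 × 6.99 = 1.151, e^(−kt) = 0.3164.
M(6.99) = 378.23 + (507.2 − 378.23) × 0.3164 = 378.23 + 40.81 = 419.04 Gt C.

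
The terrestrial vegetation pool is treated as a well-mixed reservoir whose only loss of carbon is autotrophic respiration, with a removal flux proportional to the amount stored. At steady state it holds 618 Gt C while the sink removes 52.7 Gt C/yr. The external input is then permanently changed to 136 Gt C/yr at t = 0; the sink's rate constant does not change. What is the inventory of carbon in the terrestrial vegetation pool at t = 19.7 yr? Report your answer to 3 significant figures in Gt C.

1410 Gt C

τ = M₀/F₀ = 618/52.7 = 11.73 yr; rate constant k = 1/τ.
New steady state M_∞ = F₁/k = F₁·τ = 136 × 11.73 = 1594.8 Gt C.
M(t) = M_∞ + (M₀ − M_∞)·e^(−t/τ); t/τ = 19.7/11.73 = 1.680, so e^(−t/τ) = 0.1864.
M(t) = 1594.8 − 976.8 × 0.1864 = 1412.8 Gt C.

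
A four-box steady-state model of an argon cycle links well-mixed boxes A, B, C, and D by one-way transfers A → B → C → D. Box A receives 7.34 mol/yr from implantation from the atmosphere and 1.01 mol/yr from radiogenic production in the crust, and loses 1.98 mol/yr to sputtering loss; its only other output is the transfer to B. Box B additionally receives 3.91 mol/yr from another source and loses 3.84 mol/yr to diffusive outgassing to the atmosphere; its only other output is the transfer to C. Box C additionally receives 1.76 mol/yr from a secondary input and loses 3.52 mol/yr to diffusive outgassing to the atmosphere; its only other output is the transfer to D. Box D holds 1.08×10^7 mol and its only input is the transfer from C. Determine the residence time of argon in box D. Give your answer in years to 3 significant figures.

2.31×10^6 yr

Box A: F(A→B) = (7.34 + 1.01) − 1.98 = 6.3700 mol/yr.
Box B: F(B→C) = (6.3700 + 3.91) − 3.84 = 6.4400 mol/yr.
Box C: F(C→D) = (6.4400 + 1.76) − 3.52 = 4.6800 mol/yr.
Box D throughput = its input = 4.6800 mol/yr; τ = 1.08×10^7 / 4.6800 = 2.308×10^6 yr.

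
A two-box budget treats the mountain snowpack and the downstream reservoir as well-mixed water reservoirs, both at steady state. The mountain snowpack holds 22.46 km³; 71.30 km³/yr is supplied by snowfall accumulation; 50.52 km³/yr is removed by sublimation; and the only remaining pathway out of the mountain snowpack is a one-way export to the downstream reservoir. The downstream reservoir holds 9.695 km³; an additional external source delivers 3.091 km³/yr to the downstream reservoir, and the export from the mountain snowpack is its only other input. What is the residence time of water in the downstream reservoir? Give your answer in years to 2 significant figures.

0.41 yr

Balance the mountain snowpack: ΣF_in = 71.300 km³/yr.
Export to the downstream reservoir = ΣF_in − (50.52) = 20.780 km³/yr.
Total input to the downstream reservoir = 20.780 + 3.091 = 23.871 km³/yr; at steady state this equals its total output.
τ = M / F = 9.695 / 23.871 = 0.4061 yr.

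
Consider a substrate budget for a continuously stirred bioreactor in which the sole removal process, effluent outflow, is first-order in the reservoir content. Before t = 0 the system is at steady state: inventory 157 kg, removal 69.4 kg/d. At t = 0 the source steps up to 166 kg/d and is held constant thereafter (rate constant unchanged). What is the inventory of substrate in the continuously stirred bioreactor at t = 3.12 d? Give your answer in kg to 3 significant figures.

321 kg

The sink rate constant is k = F₀/M₀ = 69.4/157 = 0.4420 d⁻¹.
Solving dM/dt = F₁ − kM with M(0) = M₀ gives M(t) = F₁/k + (M₀ − F₁/k)·e^(−kt).
F₁/k = 166/0.4420 = 375.53 kg; kt = 0.4420 × 3.12 = 1.379, e^(−kt) = 0.2518.
M(3.12) = 375.53 + (157 − 375.53) × 0.2518 = 375.53 − 55.02 = 320.51 kg.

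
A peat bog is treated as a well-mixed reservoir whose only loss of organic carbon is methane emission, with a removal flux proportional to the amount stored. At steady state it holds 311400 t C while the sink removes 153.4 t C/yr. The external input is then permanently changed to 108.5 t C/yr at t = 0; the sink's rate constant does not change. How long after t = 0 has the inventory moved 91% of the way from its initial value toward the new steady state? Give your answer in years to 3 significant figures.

τ = M₀/F₀ = 311400/153.4 = 2030 yr.
The remaining gap fraction is e^(−t/τ); 91% covered ⇒ e^(−t/τ) = 0.0900.
t = −τ ln(0.0900) = 2030 × 2.408 = 4888 yr.

4890 yr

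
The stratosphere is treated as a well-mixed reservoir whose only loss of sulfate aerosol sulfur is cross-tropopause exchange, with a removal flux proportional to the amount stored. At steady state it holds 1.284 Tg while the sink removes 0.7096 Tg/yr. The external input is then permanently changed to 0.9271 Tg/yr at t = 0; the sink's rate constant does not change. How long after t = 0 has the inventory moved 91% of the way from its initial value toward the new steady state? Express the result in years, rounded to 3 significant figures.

τ = M₀/F₀ = 1.284/0.7096 = 1.809 yr.
The remaining gap fraction is e^(−t/τ); 91% covered ⇒ e^(−t/τ) = 0.0900.
t = −τ ln(0.0900) = 1.809 × 2.408 = 4.357 yr.

4.36 yr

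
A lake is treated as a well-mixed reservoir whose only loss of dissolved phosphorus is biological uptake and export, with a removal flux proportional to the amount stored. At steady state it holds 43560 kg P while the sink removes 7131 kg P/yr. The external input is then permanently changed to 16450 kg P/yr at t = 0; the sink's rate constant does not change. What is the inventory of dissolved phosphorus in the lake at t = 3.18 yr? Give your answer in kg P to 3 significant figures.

Residence time τ = M₀/F₀ = 6.109 yr. The eventual steady state is M_∞ = M₀·(F₁/F₀) = 43560 × 16450/7131 = 100490 kg P.
The anomaly ΔM(t) = M(t) − M_∞ decays as ΔM₀·e^(−t/τ) with ΔM₀ = 43560 − 100490 = −56930 kg P.
At t = 3.18 yr, e^(−t/τ) = e^(−0.5206) = 0.5942, so ΔM = −33820 kg P and M = 100490 − 33820 = 66662 kg P.

66700 kg P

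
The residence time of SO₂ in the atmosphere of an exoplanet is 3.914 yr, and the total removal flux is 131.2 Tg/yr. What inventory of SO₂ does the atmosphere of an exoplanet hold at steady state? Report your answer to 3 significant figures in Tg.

τ = M/F ⇒ M = τ × F = 3.914 × 131.2 = 513.5 Tg.

514 Tg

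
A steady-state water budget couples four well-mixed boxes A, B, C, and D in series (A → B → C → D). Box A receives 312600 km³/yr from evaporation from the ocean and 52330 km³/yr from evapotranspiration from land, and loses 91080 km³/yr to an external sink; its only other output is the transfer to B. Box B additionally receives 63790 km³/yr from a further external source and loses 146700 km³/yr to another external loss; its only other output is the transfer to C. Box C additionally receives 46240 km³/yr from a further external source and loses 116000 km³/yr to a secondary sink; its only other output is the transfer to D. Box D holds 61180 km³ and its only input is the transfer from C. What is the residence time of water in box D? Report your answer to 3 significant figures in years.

Box A: F(A→B) = (312600 + 52330) − 91080 = 273850 km³/yr.
Box B: F(B→C) = (273850 + 63790) − 146700 = 190940 km³/yr.
Box C: F(C→D) = (190940 + 46240) − 116000 = 121180 km³/yr.
Box D throughput = its input = 121180 km³/yr; τ = 61180 / 121180 = 0.5049 yr.

0.505 yr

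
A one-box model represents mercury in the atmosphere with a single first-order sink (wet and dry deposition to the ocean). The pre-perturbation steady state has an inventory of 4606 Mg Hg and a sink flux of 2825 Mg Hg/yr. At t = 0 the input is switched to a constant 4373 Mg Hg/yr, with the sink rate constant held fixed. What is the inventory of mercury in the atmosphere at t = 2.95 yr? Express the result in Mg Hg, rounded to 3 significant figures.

6720 Mg Hg

The sink rate constant is k = F₀/M₀ = 2825/4606 = 0.6133 yr⁻¹.
Solving dM/dt = F₁ − kM with M(0) = M₀ gives M(t) = F₁/k + (M₀ − F₁/k)·e^(−kt).
F₁/k = 4373/0.6133 = 7129.9 Mg Hg; kt = 0.6133 × 2.95 = 1.809, e^(−kt) = 0.1638.
M(2.95) = 7129.9 + (4606 − 7129.9) × 0.1638 = 7129.9 − 413.3 = 6716.6 Mg Hg.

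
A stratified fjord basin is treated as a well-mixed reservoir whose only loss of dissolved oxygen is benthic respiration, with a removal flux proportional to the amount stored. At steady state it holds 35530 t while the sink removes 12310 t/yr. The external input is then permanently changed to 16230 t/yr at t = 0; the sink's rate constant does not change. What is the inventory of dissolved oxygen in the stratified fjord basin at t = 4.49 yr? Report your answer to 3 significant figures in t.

Residence time τ = M₀/F₀ = 2.886 yr. The eventual steady state is M_∞ = M₀·(F₁/F₀) = 35530 × 16230/12310 = 46844 t.
The anomaly ΔM(t) = M(t) − M_∞ decays as ΔM₀·e^(−t/τ) with ΔM₀ = 35530 − 46844 = −11310 t.
At t = 4.49 yr, e^(−t/τ) = e^(−1.556) = 0.2111, so ΔM = −2388 t and M = 46844 − 2388 = 44456 t.

44500 t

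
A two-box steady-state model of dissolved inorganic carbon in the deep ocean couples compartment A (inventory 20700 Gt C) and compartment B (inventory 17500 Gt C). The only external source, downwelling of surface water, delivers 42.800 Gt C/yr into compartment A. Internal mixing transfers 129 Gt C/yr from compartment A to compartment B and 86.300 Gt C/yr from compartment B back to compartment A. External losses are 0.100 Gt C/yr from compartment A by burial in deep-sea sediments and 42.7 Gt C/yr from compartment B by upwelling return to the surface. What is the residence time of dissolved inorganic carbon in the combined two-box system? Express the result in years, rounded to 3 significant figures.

Treat the two boxes together as one reservoir: the mixing fluxes between them are internal recycling, so τ = ΣM / Σ(external losses).
M_total = 20700 + 17500 = 38200 Gt C.
ΣF_external_out = 0.100 + 42.7 = 42.800 Gt C/yr.
τ = M_total / ΣF_ext = 38200 / 42.800 = 892.5 yr.

893 yr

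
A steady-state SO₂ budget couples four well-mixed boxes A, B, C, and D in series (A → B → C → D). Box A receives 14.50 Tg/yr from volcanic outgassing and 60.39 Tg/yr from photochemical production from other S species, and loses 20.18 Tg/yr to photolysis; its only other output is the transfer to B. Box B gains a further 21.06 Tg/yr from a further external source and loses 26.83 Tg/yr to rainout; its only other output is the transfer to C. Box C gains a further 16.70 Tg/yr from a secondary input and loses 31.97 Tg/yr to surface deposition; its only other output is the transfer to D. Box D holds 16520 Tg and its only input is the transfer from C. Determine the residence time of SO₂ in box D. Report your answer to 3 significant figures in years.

491 yr

Box A: F(A→B) = (14.50 + 60.39) − 20.18 = 54.710 Tg/yr.
Box B: F(B→C) = (54.710 + 21.06) − 26.83 = 48.940 Tg/yr.
Box C: F(C→D) = (48.940 + 16.70) − 31.97 = 33.670 Tg/yr.
Box D throughput = its input = 33.670 Tg/yr; τ = 16520 / 33.670 = 490.6 yr.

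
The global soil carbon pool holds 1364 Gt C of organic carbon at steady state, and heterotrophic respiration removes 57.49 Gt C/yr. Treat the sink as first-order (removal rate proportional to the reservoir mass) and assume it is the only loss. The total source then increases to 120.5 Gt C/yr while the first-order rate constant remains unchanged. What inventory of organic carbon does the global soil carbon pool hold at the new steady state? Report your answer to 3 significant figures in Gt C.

2860 Gt C

Rate constant k = F/M = 57.49 / 1364 = 0.04215 yr⁻¹.
At the new steady state, source = k·M_new ⇒ M_new = 120.5 / 0.04215 = 2859 Gt C.
(Equivalently M_new = M × F_new/F_old = 1364 × 120.5/57.49.)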